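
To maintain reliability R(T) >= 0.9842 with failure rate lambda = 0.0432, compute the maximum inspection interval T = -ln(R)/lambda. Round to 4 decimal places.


R_target = 0.9842
lambda = 0.0432
-ln(0.9842) = 0.0159
T = 0.0159 / 0.0432
T = 0.3687

0.3687


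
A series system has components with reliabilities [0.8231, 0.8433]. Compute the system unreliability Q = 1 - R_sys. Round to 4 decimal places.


Components: [0.8231, 0.8433]
After component 1: product = 0.8231
After component 2: product = 0.6941
R_sys = 0.6941
Q = 1 - 0.6941 = 0.3059

0.3059


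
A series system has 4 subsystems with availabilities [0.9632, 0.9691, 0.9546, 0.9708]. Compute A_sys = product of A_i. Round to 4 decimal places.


Subsystems: [0.9632, 0.9691, 0.9546, 0.9708]
After subsystem 1 (A=0.9632): product = 0.9632
After subsystem 2 (A=0.9691): product = 0.9334
After subsystem 3 (A=0.9546): product = 0.8911
After subsystem 4 (A=0.9708): product = 0.865
A_sys = 0.865

0.865


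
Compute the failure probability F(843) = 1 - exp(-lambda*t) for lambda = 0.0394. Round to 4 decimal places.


lambda = 0.0394, t = 843
lambda * t = 33.2142
exp(-33.2142) = 0.0
F(t) = 1 - 0.0
F(t) = 1.0

1.0


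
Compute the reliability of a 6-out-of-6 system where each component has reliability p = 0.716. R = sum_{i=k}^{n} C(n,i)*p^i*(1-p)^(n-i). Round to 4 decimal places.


k = 6, n = 6, p = 0.716
i=6: C(6,6)=1 * 0.716^6 * 0.284^0 = 0.1347
R = sum of terms = 0.1347

0.1347


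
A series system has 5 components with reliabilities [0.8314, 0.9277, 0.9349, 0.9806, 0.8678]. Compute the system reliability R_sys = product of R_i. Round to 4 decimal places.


Components: [0.8314, 0.9277, 0.9349, 0.9806, 0.8678]
After component 1 (R=0.8314): product = 0.8314
After component 2 (R=0.9277): product = 0.7713
After component 3 (R=0.9349): product = 0.7211
After component 4 (R=0.9806): product = 0.7071
After component 5 (R=0.8678): product = 0.6136
R_sys = 0.6136

0.6136


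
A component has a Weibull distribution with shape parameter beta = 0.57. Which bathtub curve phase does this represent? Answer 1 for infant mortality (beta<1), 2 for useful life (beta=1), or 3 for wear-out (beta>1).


beta = 0.57
Compare beta to 1:
beta < 1 => infant mortality (phase 1)
beta = 1 => useful life (phase 2)
beta > 1 => wear-out (phase 3)
Since beta = 0.57, this is infant mortality (decreasing failure rate)
Phase = 1

1


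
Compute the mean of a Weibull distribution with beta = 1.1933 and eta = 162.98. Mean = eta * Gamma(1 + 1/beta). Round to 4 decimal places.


beta = 1.1933, eta = 162.98
1/beta = 0.838
1 + 1/beta = 1.838
Gamma(1.838) = 0.942
Mean = 162.98 * 0.942
Mean = 153.5313

153.5313


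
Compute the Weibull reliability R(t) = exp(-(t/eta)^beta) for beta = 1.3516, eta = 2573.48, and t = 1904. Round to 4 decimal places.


beta = 1.3516, eta = 2573.48, t = 1904
t/eta = 1904 / 2573.48 = 0.7399
(t/eta)^beta = 0.7399^1.3516 = 0.6655
R(t) = exp(-0.6655)
R(t) = 0.514

0.514


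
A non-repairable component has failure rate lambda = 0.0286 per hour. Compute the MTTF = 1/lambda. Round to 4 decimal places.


lambda = 0.0286
MTTF = 1 / 0.0286
MTTF = 34.965

34.965


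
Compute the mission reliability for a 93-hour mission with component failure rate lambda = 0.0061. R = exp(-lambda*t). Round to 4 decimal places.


lambda = 0.0061
mission_time = 93
lambda * t = 0.0061 * 93 = 0.5673
R = exp(-0.5673)
R = 0.5671

0.5671


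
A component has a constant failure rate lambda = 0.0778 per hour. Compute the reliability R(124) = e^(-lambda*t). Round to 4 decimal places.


lambda = 0.0778
t = 124
lambda * t = 9.6472
R(t) = e^(-9.6472)
R(t) = 0.0001

0.0001


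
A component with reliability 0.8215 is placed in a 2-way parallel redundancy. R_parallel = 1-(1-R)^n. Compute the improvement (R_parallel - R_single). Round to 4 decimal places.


R_single = 0.8215, n = 2
1 - R_single = 0.1785
(1 - R_single)^n = 0.1785^2 = 0.0319
R_parallel = 1 - 0.0319 = 0.9681
Improvement = 0.9681 - 0.8215
Improvement = 0.1466

0.1466


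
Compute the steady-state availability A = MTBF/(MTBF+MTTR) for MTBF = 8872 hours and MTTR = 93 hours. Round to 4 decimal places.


MTBF = 8872
MTTR = 93
MTBF + MTTR = 8965
A = 8872 / 8965
A = 0.9896

0.9896


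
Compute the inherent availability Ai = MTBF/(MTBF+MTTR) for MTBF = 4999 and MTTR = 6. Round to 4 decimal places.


MTBF = 4999
MTTR = 6
MTBF + MTTR = 5005
Ai = 4999 / 5005
Ai = 0.9988

0.9988


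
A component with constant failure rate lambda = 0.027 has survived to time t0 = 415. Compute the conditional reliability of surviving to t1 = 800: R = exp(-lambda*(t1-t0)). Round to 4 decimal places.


lambda = 0.027
t0 = 415, t1 = 800
t1 - t0 = 385
lambda * (t1-t0) = 0.027 * 385 = 10.395
R = exp(-10.395)
R = 0.0

0.0


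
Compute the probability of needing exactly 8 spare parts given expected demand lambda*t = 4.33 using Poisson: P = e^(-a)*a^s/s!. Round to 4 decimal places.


a = 4.33, s = 8
e^(-a) = e^(-4.33) = 0.0132
a^s = 4.33^8 = 123567.1901
s! = 40320
P = 0.0132 * 123567.1901 / 40320
P = 0.0404

0.0404


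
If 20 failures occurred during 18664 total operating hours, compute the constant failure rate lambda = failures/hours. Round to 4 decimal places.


failures = 20
total_hours = 18664
lambda = 20 / 18664
lambda = 0.0011

0.0011


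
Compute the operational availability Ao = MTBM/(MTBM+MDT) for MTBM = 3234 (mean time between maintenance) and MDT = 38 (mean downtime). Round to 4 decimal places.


MTBM = 3234
MDT = 38
MTBM + MDT = 3272
Ao = 3234 / 3272
Ao = 0.9884

0.9884


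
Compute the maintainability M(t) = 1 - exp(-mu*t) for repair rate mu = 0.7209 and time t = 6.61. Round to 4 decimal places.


mu = 0.7209, t = 6.61
mu * t = 0.7209 * 6.61 = 4.7651
exp(-4.7651) = 0.0085
M(t) = 1 - 0.0085
M(t) = 0.9915

0.9915


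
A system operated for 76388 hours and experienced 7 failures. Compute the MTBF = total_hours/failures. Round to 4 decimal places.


total_hours = 76388
failures = 7
MTBF = 76388 / 7
MTBF = 10912.5714

10912.5714


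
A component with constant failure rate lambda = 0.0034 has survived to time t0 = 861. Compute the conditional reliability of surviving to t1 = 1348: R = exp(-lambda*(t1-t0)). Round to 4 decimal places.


lambda = 0.0034
t0 = 861, t1 = 1348
t1 - t0 = 487
lambda * (t1-t0) = 0.0034 * 487 = 1.6558
R = exp(-1.6558)
R = 0.1909

0.1909


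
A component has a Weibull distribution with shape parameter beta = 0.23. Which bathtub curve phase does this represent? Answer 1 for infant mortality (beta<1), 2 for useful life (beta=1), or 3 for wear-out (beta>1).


beta = 0.23
Compare beta to 1:
beta < 1 => infant mortality (phase 1)
beta = 1 => useful life (phase 2)
beta > 1 => wear-out (phase 3)
Since beta = 0.23, this is infant mortality (decreasing failure rate)
Phase = 1

1


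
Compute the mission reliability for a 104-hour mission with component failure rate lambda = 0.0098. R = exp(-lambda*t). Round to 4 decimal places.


lambda = 0.0098
mission_time = 104
lambda * t = 0.0098 * 104 = 1.0192
R = exp(-1.0192)
R = 0.3609

0.3609


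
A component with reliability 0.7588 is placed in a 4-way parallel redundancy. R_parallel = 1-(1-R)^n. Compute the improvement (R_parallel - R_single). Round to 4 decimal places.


R_single = 0.7588, n = 4
1 - R_single = 0.2412
(1 - R_single)^n = 0.2412^4 = 0.0034
R_parallel = 1 - 0.0034 = 0.9966
Improvement = 0.9966 - 0.7588
Improvement = 0.2378

0.2378


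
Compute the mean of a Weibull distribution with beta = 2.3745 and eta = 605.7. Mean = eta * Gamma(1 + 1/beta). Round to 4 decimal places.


beta = 2.3745, eta = 605.7
1/beta = 0.4211
1 + 1/beta = 1.4211
Gamma(1.4211) = 0.8863
Mean = 605.7 * 0.8863
Mean = 536.8409

536.8409


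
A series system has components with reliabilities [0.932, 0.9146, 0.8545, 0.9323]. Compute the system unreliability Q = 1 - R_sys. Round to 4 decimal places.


Components: [0.932, 0.9146, 0.8545, 0.9323]
After component 1: product = 0.932
After component 2: product = 0.8524
After component 3: product = 0.7284
After component 4: product = 0.6791
R_sys = 0.6791
Q = 1 - 0.6791 = 0.3209

0.3209


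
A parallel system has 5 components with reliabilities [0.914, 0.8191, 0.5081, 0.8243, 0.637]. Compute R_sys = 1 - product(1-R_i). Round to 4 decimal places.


Components: [0.914, 0.8191, 0.5081, 0.8243, 0.637]
(1 - 0.914) = 0.086, running product = 0.086
(1 - 0.8191) = 0.1809, running product = 0.0156
(1 - 0.5081) = 0.4919, running product = 0.0077
(1 - 0.8243) = 0.1757, running product = 0.0013
(1 - 0.637) = 0.363, running product = 0.0005
Product of (1-R_i) = 0.0005
R_sys = 1 - 0.0005 = 0.9995

0.9995


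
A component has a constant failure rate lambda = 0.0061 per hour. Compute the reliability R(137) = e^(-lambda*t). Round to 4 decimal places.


lambda = 0.0061
t = 137
lambda * t = 0.8357
R(t) = e^(-0.8357)
R(t) = 0.4336

0.4336


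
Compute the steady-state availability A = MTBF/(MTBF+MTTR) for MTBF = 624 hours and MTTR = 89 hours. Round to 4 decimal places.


MTBF = 624
MTTR = 89
MTBF + MTTR = 713
A = 624 / 713
A = 0.8752

0.8752


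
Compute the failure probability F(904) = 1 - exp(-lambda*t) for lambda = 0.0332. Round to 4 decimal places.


lambda = 0.0332, t = 904
lambda * t = 30.0128
exp(-30.0128) = 0.0
F(t) = 1 - 0.0
F(t) = 1.0

1.0


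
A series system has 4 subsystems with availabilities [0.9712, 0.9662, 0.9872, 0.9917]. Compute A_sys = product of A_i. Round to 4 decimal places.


Subsystems: [0.9712, 0.9662, 0.9872, 0.9917]
After subsystem 1 (A=0.9712): product = 0.9712
After subsystem 2 (A=0.9662): product = 0.9384
After subsystem 3 (A=0.9872): product = 0.9264
After subsystem 4 (A=0.9917): product = 0.9187
A_sys = 0.9187

0.9187


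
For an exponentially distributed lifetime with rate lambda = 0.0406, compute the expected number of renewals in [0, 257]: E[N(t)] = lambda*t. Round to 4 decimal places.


lambda = 0.0406
t = 257
E[N(t)] = lambda * t
E[N(t)] = 0.0406 * 257
E[N(t)] = 10.4342

10.4342


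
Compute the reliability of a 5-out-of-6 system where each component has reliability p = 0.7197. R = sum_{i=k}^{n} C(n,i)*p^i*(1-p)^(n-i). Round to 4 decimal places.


k = 5, n = 6, p = 0.7197
i=5: C(6,5)=6 * 0.7197^5 * 0.2803^1 = 0.3247
i=6: C(6,6)=1 * 0.7197^6 * 0.2803^0 = 0.139
R = sum of terms = 0.4637

0.4637


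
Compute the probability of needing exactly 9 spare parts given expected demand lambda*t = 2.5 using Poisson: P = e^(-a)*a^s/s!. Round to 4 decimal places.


a = 2.5, s = 9
e^(-a) = e^(-2.5) = 0.0821
a^s = 2.5^9 = 3814.6973
s! = 362880
P = 0.0821 * 3814.6973 / 362880
P = 0.0009

0.0009


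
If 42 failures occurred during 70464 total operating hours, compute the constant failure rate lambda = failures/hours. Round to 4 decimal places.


failures = 42
total_hours = 70464
lambda = 42 / 70464
lambda = 0.0006

0.0006


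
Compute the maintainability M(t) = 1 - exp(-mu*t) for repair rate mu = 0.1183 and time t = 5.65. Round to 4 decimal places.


mu = 0.1183, t = 5.65
mu * t = 0.1183 * 5.65 = 0.6684
exp(-0.6684) = 0.5125
M(t) = 1 - 0.5125
M(t) = 0.4875

0.4875


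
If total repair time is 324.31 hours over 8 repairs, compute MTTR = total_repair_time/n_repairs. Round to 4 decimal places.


total_repair_time = 324.31
n_repairs = 8
MTTR = 324.31 / 8
MTTR = 40.5388

40.5388


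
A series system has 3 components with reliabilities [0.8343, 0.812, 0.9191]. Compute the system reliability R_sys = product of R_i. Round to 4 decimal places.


Components: [0.8343, 0.812, 0.9191]
After component 1 (R=0.8343): product = 0.8343
After component 2 (R=0.812): product = 0.6775
After component 3 (R=0.9191): product = 0.6226
R_sys = 0.6226

0.6226


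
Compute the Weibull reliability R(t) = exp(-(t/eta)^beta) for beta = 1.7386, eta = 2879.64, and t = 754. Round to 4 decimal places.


beta = 1.7386, eta = 2879.64, t = 754
t/eta = 754 / 2879.64 = 0.2618
(t/eta)^beta = 0.2618^1.7386 = 0.0973
R(t) = exp(-0.0973)
R(t) = 0.9073

0.9073


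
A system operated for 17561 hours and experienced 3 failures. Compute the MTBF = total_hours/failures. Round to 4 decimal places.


total_hours = 17561
failures = 3
MTBF = 17561 / 3
MTBF = 5853.6667

5853.6667


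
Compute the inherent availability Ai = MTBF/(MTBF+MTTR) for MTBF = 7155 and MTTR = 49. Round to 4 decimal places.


MTBF = 7155
MTTR = 49
MTBF + MTTR = 7204
Ai = 7155 / 7204
Ai = 0.9932

0.9932


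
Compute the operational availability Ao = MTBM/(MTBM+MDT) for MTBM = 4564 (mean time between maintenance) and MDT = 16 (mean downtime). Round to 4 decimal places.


MTBM = 4564
MDT = 16
MTBM + MDT = 4580
Ao = 4564 / 4580
Ao = 0.9965

0.9965


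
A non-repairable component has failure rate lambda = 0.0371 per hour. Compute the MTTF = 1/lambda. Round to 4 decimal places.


lambda = 0.0371
MTTF = 1 / 0.0371
MTTF = 26.9542

26.9542


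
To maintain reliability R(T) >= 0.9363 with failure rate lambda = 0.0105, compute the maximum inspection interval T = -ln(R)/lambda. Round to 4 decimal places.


R_target = 0.9363
lambda = 0.0105
-ln(0.9363) = 0.0658
T = 0.0658 / 0.0105
T = 6.2685

6.2685


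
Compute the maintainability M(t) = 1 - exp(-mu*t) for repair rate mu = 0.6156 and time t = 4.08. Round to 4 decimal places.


mu = 0.6156, t = 4.08
mu * t = 0.6156 * 4.08 = 2.5116
exp(-2.5116) = 0.0811
M(t) = 1 - 0.0811
M(t) = 0.9189

0.9189


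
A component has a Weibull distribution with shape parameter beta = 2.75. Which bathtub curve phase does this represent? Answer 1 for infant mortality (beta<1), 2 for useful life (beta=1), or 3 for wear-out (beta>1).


beta = 2.75
Compare beta to 1:
beta < 1 => infant mortality (phase 1)
beta = 1 => useful life (phase 2)
beta > 1 => wear-out (phase 3)
Since beta = 2.75, this is wear-out (increasing failure rate)
Phase = 3

3


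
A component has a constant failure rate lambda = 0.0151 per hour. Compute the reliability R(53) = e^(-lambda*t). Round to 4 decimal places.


lambda = 0.0151
t = 53
lambda * t = 0.8003
R(t) = e^(-0.8003)
R(t) = 0.4492

0.4492


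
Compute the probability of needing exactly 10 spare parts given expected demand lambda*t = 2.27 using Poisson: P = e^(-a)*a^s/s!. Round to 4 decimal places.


a = 2.27, s = 10
e^(-a) = e^(-2.27) = 0.1033
a^s = 2.27^10 = 3632.9429
s! = 3628800
P = 0.1033 * 3632.9429 / 3628800
P = 0.0001

0.0001


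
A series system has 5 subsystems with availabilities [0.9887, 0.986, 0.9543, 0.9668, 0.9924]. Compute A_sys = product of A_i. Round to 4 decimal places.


Subsystems: [0.9887, 0.986, 0.9543, 0.9668, 0.9924]
After subsystem 1 (A=0.9887): product = 0.9887
After subsystem 2 (A=0.986): product = 0.9749
After subsystem 3 (A=0.9543): product = 0.9303
After subsystem 4 (A=0.9668): product = 0.8994
After subsystem 5 (A=0.9924): product = 0.8926
A_sys = 0.8926

0.8926


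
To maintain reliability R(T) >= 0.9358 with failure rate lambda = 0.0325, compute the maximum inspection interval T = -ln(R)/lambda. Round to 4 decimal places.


R_target = 0.9358
lambda = 0.0325
-ln(0.9358) = 0.0664
T = 0.0664 / 0.0325
T = 2.0416

2.0416


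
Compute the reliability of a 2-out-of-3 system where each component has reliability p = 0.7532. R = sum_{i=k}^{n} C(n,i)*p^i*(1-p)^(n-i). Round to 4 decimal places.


k = 2, n = 3, p = 0.7532
i=2: C(3,2)=3 * 0.7532^2 * 0.2468^1 = 0.42
i=3: C(3,3)=1 * 0.7532^3 * 0.2468^0 = 0.4273
R = sum of terms = 0.8473

0.8473


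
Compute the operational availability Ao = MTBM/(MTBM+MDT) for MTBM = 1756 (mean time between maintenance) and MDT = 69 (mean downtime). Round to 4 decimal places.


MTBM = 1756
MDT = 69
MTBM + MDT = 1825
Ao = 1756 / 1825
Ao = 0.9622

0.9622


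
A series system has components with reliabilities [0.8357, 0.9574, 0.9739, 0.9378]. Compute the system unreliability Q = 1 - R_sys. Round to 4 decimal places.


Components: [0.8357, 0.9574, 0.9739, 0.9378]
After component 1: product = 0.8357
After component 2: product = 0.8001
After component 3: product = 0.7792
After component 4: product = 0.7307
R_sys = 0.7307
Q = 1 - 0.7307 = 0.2693

0.2693


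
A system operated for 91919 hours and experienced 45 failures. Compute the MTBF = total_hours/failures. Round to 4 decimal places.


total_hours = 91919
failures = 45
MTBF = 91919 / 45
MTBF = 2042.6444

2042.6444


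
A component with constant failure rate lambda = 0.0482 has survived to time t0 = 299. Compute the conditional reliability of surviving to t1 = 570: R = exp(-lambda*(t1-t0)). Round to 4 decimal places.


lambda = 0.0482
t0 = 299, t1 = 570
t1 - t0 = 271
lambda * (t1-t0) = 0.0482 * 271 = 13.0622
R = exp(-13.0622)
R = 0.0

0.0


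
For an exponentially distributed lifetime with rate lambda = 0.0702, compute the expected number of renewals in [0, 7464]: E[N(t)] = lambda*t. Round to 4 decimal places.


lambda = 0.0702
t = 7464
E[N(t)] = lambda * t
E[N(t)] = 0.0702 * 7464
E[N(t)] = 523.9728

523.9728


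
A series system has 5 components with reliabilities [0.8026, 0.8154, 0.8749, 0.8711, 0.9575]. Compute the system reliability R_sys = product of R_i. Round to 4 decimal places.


Components: [0.8026, 0.8154, 0.8749, 0.8711, 0.9575]
After component 1 (R=0.8026): product = 0.8026
After component 2 (R=0.8154): product = 0.6544
After component 3 (R=0.8749): product = 0.5726
After component 4 (R=0.8711): product = 0.4988
After component 5 (R=0.9575): product = 0.4776
R_sys = 0.4776

0.4776


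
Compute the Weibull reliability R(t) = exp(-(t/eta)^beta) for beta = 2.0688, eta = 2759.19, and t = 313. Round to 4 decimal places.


beta = 2.0688, eta = 2759.19, t = 313
t/eta = 313 / 2759.19 = 0.1134
(t/eta)^beta = 0.1134^2.0688 = 0.0111
R(t) = exp(-0.0111)
R(t) = 0.989

0.989


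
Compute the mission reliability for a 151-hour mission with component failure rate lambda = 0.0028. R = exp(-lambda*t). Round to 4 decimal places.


lambda = 0.0028
mission_time = 151
lambda * t = 0.0028 * 151 = 0.4228
R = exp(-0.4228)
R = 0.6552

0.6552


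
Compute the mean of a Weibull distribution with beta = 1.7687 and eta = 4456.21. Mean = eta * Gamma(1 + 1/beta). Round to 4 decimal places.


beta = 1.7687, eta = 4456.21
1/beta = 0.5654
1 + 1/beta = 1.5654
Gamma(1.5654) = 0.8901
Mean = 4456.21 * 0.8901
Mean = 3966.4169

3966.4169


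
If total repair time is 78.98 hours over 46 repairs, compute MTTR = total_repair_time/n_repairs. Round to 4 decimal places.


total_repair_time = 78.98
n_repairs = 46
MTTR = 78.98 / 46
MTTR = 1.717

1.717


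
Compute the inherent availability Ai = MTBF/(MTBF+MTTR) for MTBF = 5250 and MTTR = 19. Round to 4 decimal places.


MTBF = 5250
MTTR = 19
MTBF + MTTR = 5269
Ai = 5250 / 5269
Ai = 0.9964

0.9964


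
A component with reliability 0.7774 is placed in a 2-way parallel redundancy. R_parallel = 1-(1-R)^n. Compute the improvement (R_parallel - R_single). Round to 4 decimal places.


R_single = 0.7774, n = 2
1 - R_single = 0.2226
(1 - R_single)^n = 0.2226^2 = 0.0496
R_parallel = 1 - 0.0496 = 0.9504
Improvement = 0.9504 - 0.7774
Improvement = 0.173

0.173


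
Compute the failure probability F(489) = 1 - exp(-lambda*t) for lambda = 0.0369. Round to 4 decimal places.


lambda = 0.0369, t = 489
lambda * t = 18.0441
exp(-18.0441) = 0.0
F(t) = 1 - 0.0
F(t) = 1.0

1.0


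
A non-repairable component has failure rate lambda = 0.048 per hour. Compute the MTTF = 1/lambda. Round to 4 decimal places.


lambda = 0.048
MTTF = 1 / 0.048
MTTF = 20.8333

20.8333


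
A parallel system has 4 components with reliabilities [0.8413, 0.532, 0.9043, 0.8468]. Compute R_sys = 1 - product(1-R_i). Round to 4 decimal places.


Components: [0.8413, 0.532, 0.9043, 0.8468]
(1 - 0.8413) = 0.1587, running product = 0.1587
(1 - 0.532) = 0.468, running product = 0.0743
(1 - 0.9043) = 0.0957, running product = 0.0071
(1 - 0.8468) = 0.1532, running product = 0.0011
Product of (1-R_i) = 0.0011
R_sys = 1 - 0.0011 = 0.9989

0.9989


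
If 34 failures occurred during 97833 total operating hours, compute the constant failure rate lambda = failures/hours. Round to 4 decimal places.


failures = 34
total_hours = 97833
lambda = 34 / 97833
lambda = 0.0003

0.0003


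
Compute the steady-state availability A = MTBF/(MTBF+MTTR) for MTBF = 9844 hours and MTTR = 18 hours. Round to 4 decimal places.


MTBF = 9844
MTTR = 18
MTBF + MTTR = 9862
A = 9844 / 9862
A = 0.9982

0.9982


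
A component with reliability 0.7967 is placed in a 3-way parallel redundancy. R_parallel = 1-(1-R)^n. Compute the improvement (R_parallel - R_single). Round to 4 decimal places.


R_single = 0.7967, n = 3
1 - R_single = 0.2033
(1 - R_single)^n = 0.2033^3 = 0.0084
R_parallel = 1 - 0.0084 = 0.9916
Improvement = 0.9916 - 0.7967
Improvement = 0.1949

0.1949


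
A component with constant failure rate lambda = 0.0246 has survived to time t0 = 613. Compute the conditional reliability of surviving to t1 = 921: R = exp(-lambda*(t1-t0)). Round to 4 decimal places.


lambda = 0.0246
t0 = 613, t1 = 921
t1 - t0 = 308
lambda * (t1-t0) = 0.0246 * 308 = 7.5768
R = exp(-7.5768)
R = 0.0005

0.0005


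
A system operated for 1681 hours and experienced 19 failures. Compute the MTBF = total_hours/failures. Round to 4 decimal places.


total_hours = 1681
failures = 19
MTBF = 1681 / 19
MTBF = 88.4737

88.4737


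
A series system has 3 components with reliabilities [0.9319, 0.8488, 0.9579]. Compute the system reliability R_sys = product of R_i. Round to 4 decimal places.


Components: [0.9319, 0.8488, 0.9579]
After component 1 (R=0.9319): product = 0.9319
After component 2 (R=0.8488): product = 0.791
After component 3 (R=0.9579): product = 0.7577
R_sys = 0.7577

0.7577


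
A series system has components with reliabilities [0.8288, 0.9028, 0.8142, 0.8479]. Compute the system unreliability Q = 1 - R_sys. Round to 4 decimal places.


Components: [0.8288, 0.9028, 0.8142, 0.8479]
After component 1: product = 0.8288
After component 2: product = 0.7482
After component 3: product = 0.6092
After component 4: product = 0.5166
R_sys = 0.5166
Q = 1 - 0.5166 = 0.4834

0.4834


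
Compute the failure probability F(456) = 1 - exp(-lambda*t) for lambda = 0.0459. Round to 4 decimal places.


lambda = 0.0459, t = 456
lambda * t = 20.9304
exp(-20.9304) = 0.0
F(t) = 1 - 0.0
F(t) = 1.0

1.0


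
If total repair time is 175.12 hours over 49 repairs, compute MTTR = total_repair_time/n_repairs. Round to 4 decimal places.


total_repair_time = 175.12
n_repairs = 49
MTTR = 175.12 / 49
MTTR = 3.5739

3.5739


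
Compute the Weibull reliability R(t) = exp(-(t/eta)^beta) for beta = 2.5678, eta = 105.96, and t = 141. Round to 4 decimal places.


beta = 2.5678, eta = 105.96, t = 141
t/eta = 141 / 105.96 = 1.3307
(t/eta)^beta = 1.3307^2.5678 = 2.0826
R(t) = exp(-2.0826)
R(t) = 0.1246

0.1246


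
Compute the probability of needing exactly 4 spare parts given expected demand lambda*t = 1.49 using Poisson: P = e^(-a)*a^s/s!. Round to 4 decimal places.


a = 1.49, s = 4
e^(-a) = e^(-1.49) = 0.2254
a^s = 1.49^4 = 4.9288
s! = 24
P = 0.2254 * 4.9288 / 24
P = 0.0463

0.0463


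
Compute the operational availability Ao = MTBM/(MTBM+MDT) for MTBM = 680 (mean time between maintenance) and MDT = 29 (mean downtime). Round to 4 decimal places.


MTBM = 680
MDT = 29
MTBM + MDT = 709
Ao = 680 / 709
Ao = 0.9591

0.9591


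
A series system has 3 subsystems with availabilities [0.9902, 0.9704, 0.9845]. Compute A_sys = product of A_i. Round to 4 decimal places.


Subsystems: [0.9902, 0.9704, 0.9845]
After subsystem 1 (A=0.9902): product = 0.9902
After subsystem 2 (A=0.9704): product = 0.9609
After subsystem 3 (A=0.9845): product = 0.946
A_sys = 0.946

0.946


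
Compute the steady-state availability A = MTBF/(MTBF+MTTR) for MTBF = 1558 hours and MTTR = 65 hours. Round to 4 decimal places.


MTBF = 1558
MTTR = 65
MTBF + MTTR = 1623
A = 1558 / 1623
A = 0.96

0.96


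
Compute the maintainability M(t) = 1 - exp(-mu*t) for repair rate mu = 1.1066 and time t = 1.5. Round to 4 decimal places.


mu = 1.1066, t = 1.5
mu * t = 1.1066 * 1.5 = 1.6599
exp(-1.6599) = 0.1902
M(t) = 1 - 0.1902
M(t) = 0.8098

0.8098


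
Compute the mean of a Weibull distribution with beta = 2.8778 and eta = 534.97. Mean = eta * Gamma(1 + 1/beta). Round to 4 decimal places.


beta = 2.8778, eta = 534.97
1/beta = 0.3475
1 + 1/beta = 1.3475
Gamma(1.3475) = 0.8914
Mean = 534.97 * 0.8914
Mean = 476.8774

476.8774


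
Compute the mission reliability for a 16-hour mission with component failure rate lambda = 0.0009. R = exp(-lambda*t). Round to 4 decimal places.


lambda = 0.0009
mission_time = 16
lambda * t = 0.0009 * 16 = 0.0144
R = exp(-0.0144)
R = 0.9857

0.9857


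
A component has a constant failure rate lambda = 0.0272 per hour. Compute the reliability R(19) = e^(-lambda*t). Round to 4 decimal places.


lambda = 0.0272
t = 19
lambda * t = 0.5168
R(t) = e^(-0.5168)
R(t) = 0.5964

0.5964


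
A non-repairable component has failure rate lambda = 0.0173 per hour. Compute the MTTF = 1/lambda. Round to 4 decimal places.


lambda = 0.0173
MTTF = 1 / 0.0173
MTTF = 57.8035

57.8035


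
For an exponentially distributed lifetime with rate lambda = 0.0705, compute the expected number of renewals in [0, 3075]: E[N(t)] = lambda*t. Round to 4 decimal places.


lambda = 0.0705
t = 3075
E[N(t)] = lambda * t
E[N(t)] = 0.0705 * 3075
E[N(t)] = 216.7875

216.7875


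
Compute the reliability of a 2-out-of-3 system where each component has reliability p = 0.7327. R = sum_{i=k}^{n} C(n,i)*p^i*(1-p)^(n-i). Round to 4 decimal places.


k = 2, n = 3, p = 0.7327
i=2: C(3,2)=3 * 0.7327^2 * 0.2673^1 = 0.4305
i=3: C(3,3)=1 * 0.7327^3 * 0.2673^0 = 0.3933
R = sum of terms = 0.8238

0.8238


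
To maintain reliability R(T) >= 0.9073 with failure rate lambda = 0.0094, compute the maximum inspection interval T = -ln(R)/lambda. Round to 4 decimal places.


R_target = 0.9073
lambda = 0.0094
-ln(0.9073) = 0.0973
T = 0.0973 / 0.0094
T = 10.3492

10.3492


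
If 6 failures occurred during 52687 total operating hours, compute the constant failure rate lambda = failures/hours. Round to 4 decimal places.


failures = 6
total_hours = 52687
lambda = 6 / 52687
lambda = 0.0001

0.0001


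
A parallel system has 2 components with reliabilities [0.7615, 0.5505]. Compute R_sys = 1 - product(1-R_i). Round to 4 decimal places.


Components: [0.7615, 0.5505]
(1 - 0.7615) = 0.2385, running product = 0.2385
(1 - 0.5505) = 0.4495, running product = 0.1072
Product of (1-R_i) = 0.1072
R_sys = 1 - 0.1072 = 0.8928

0.8928


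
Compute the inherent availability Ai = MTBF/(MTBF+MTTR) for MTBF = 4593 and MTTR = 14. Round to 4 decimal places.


MTBF = 4593
MTTR = 14
MTBF + MTTR = 4607
Ai = 4593 / 4607
Ai = 0.997

0.997


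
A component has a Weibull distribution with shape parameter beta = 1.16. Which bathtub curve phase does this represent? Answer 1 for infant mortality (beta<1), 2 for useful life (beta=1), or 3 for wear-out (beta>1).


beta = 1.16
Compare beta to 1:
beta < 1 => infant mortality (phase 1)
beta = 1 => useful life (phase 2)
beta > 1 => wear-out (phase 3)
Since beta = 1.16, this is wear-out (increasing failure rate)
Phase = 3

3


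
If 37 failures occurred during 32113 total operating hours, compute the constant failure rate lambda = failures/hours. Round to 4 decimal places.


failures = 37
total_hours = 32113
lambda = 37 / 32113
lambda = 0.0012

0.0012


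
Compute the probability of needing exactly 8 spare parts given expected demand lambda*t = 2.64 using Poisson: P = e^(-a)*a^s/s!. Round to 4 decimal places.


a = 2.64, s = 8
e^(-a) = e^(-2.64) = 0.0714
a^s = 2.64^8 = 2359.5621
s! = 40320
P = 0.0714 * 2359.5621 / 40320
P = 0.0042

0.0042


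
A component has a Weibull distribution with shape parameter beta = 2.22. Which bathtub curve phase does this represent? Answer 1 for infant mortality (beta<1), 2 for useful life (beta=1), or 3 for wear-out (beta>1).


beta = 2.22
Compare beta to 1:
beta < 1 => infant mortality (phase 1)
beta = 1 => useful life (phase 2)
beta > 1 => wear-out (phase 3)
Since beta = 2.22, this is wear-out (increasing failure rate)
Phase = 3

3


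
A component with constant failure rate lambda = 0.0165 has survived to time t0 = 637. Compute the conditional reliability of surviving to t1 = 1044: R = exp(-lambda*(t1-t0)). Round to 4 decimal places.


lambda = 0.0165
t0 = 637, t1 = 1044
t1 - t0 = 407
lambda * (t1-t0) = 0.0165 * 407 = 6.7155
R = exp(-6.7155)
R = 0.0012

0.0012


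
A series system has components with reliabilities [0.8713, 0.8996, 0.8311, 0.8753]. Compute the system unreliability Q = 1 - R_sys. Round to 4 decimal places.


Components: [0.8713, 0.8996, 0.8311, 0.8753]
After component 1: product = 0.8713
After component 2: product = 0.7838
After component 3: product = 0.6514
After component 4: product = 0.5702
R_sys = 0.5702
Q = 1 - 0.5702 = 0.4298

0.4298


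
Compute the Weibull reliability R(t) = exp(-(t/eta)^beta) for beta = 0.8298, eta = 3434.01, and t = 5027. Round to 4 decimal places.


beta = 0.8298, eta = 3434.01, t = 5027
t/eta = 5027 / 3434.01 = 1.4639
(t/eta)^beta = 1.4639^0.8298 = 1.3719
R(t) = exp(-1.3719)
R(t) = 0.2536

0.2536


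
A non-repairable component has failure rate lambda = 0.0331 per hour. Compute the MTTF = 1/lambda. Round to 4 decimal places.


lambda = 0.0331
MTTF = 1 / 0.0331
MTTF = 30.2115

30.2115


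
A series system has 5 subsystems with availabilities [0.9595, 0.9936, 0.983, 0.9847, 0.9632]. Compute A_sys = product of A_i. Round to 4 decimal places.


Subsystems: [0.9595, 0.9936, 0.983, 0.9847, 0.9632]
After subsystem 1 (A=0.9595): product = 0.9595
After subsystem 2 (A=0.9936): product = 0.9534
After subsystem 3 (A=0.983): product = 0.9372
After subsystem 4 (A=0.9847): product = 0.9228
After subsystem 5 (A=0.9632): product = 0.8889
A_sys = 0.8889

0.8889


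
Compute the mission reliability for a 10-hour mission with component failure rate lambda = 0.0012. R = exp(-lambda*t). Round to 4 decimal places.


lambda = 0.0012
mission_time = 10
lambda * t = 0.0012 * 10 = 0.012
R = exp(-0.012)
R = 0.9881

0.9881


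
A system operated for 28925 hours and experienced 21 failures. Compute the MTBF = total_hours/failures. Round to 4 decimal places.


total_hours = 28925
failures = 21
MTBF = 28925 / 21
MTBF = 1377.381

1377.381


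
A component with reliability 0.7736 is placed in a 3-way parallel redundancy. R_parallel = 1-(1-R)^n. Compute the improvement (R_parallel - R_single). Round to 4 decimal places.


R_single = 0.7736, n = 3
1 - R_single = 0.2264
(1 - R_single)^n = 0.2264^3 = 0.0116
R_parallel = 1 - 0.0116 = 0.9884
Improvement = 0.9884 - 0.7736
Improvement = 0.2148

0.2148


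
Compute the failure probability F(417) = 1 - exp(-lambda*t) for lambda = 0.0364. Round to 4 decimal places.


lambda = 0.0364, t = 417
lambda * t = 15.1788
exp(-15.1788) = 0.0
F(t) = 1 - 0.0
F(t) = 1.0

1.0


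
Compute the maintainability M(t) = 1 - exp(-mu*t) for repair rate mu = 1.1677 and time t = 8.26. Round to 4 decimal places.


mu = 1.1677, t = 8.26
mu * t = 1.1677 * 8.26 = 9.6452
exp(-9.6452) = 0.0001
M(t) = 1 - 0.0001
M(t) = 0.9999

0.9999


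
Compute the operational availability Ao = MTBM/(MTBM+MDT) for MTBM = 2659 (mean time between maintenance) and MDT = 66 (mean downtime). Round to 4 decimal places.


MTBM = 2659
MDT = 66
MTBM + MDT = 2725
Ao = 2659 / 2725
Ao = 0.9758

0.9758


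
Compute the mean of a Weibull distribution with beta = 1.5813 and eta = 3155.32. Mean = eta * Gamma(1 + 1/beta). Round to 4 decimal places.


beta = 1.5813, eta = 3155.32
1/beta = 0.6324
1 + 1/beta = 1.6324
Gamma(1.6324) = 0.8976
Mean = 3155.32 * 0.8976
Mean = 2832.1251

2832.1251


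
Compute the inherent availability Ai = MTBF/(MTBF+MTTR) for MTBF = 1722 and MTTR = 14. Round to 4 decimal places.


MTBF = 1722
MTTR = 14
MTBF + MTTR = 1736
Ai = 1722 / 1736
Ai = 0.9919

0.9919


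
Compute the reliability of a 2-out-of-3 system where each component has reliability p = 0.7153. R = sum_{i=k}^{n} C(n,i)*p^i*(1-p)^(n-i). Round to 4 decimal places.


k = 2, n = 3, p = 0.7153
i=2: C(3,2)=3 * 0.7153^2 * 0.2847^1 = 0.437
i=3: C(3,3)=1 * 0.7153^3 * 0.2847^0 = 0.366
R = sum of terms = 0.803

0.803


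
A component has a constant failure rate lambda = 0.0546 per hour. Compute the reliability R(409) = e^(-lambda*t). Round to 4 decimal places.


lambda = 0.0546
t = 409
lambda * t = 22.3314
R(t) = e^(-22.3314)
R(t) = 0.0

0.0


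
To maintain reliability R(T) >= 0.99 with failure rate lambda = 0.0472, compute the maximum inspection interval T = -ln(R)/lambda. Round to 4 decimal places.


R_target = 0.99
lambda = 0.0472
-ln(0.99) = 0.0101
T = 0.0101 / 0.0472
T = 0.2129

0.2129


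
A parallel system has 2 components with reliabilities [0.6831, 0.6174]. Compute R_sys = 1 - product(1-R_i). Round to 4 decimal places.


Components: [0.6831, 0.6174]
(1 - 0.6831) = 0.3169, running product = 0.3169
(1 - 0.6174) = 0.3826, running product = 0.1212
Product of (1-R_i) = 0.1212
R_sys = 1 - 0.1212 = 0.8788

0.8788


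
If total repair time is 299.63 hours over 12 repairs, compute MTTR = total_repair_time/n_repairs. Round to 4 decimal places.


total_repair_time = 299.63
n_repairs = 12
MTTR = 299.63 / 12
MTTR = 24.9692

24.9692


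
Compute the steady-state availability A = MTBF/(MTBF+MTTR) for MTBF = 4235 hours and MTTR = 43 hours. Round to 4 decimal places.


MTBF = 4235
MTTR = 43
MTBF + MTTR = 4278
A = 4235 / 4278
A = 0.9899

0.9899


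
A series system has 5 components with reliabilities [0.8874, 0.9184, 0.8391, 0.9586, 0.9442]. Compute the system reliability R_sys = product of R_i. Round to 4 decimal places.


Components: [0.8874, 0.9184, 0.8391, 0.9586, 0.9442]
After component 1 (R=0.8874): product = 0.8874
After component 2 (R=0.9184): product = 0.815
After component 3 (R=0.8391): product = 0.6839
After component 4 (R=0.9586): product = 0.6555
After component 5 (R=0.9442): product = 0.619
R_sys = 0.619

0.619


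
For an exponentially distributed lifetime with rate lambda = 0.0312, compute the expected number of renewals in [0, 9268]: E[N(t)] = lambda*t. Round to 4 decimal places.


lambda = 0.0312
t = 9268
E[N(t)] = lambda * t
E[N(t)] = 0.0312 * 9268
E[N(t)] = 289.1616

289.1616


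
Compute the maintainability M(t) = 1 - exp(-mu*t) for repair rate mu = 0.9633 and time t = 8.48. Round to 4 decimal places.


mu = 0.9633, t = 8.48
mu * t = 0.9633 * 8.48 = 8.1688
exp(-8.1688) = 0.0003
M(t) = 1 - 0.0003
M(t) = 0.9997

0.9997


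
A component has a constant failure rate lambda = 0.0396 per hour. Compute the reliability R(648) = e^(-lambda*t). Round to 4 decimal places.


lambda = 0.0396
t = 648
lambda * t = 25.6608
R(t) = e^(-25.6608)
R(t) = 0.0

0.0


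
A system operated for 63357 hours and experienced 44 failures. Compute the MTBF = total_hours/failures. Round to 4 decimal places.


total_hours = 63357
failures = 44
MTBF = 63357 / 44
MTBF = 1439.9318

1439.9318


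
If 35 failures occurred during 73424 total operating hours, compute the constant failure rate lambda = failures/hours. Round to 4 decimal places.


failures = 35
total_hours = 73424
lambda = 35 / 73424
lambda = 0.0005

0.0005


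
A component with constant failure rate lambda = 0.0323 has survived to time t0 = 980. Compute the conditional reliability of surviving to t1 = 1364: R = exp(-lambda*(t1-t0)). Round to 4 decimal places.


lambda = 0.0323
t0 = 980, t1 = 1364
t1 - t0 = 384
lambda * (t1-t0) = 0.0323 * 384 = 12.4032
R = exp(-12.4032)
R = 0.0

0.0


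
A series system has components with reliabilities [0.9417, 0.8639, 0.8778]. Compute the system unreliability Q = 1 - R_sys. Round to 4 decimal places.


Components: [0.9417, 0.8639, 0.8778]
After component 1: product = 0.9417
After component 2: product = 0.8135
After component 3: product = 0.7141
R_sys = 0.7141
Q = 1 - 0.7141 = 0.2859

0.2859


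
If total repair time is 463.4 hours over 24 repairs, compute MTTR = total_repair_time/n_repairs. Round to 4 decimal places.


total_repair_time = 463.4
n_repairs = 24
MTTR = 463.4 / 24
MTTR = 19.3083

19.3083


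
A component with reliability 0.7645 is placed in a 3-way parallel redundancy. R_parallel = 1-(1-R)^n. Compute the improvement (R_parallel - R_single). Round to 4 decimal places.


R_single = 0.7645, n = 3
1 - R_single = 0.2355
(1 - R_single)^n = 0.2355^3 = 0.0131
R_parallel = 1 - 0.0131 = 0.9869
Improvement = 0.9869 - 0.7645
Improvement = 0.2224

0.2224


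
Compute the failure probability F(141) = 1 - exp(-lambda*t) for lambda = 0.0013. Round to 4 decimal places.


lambda = 0.0013, t = 141
lambda * t = 0.1833
exp(-0.1833) = 0.8325
F(t) = 1 - 0.8325
F(t) = 0.1675

0.1675


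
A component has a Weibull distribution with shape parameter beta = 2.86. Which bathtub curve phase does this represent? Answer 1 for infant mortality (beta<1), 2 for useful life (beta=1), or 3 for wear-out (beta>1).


beta = 2.86
Compare beta to 1:
beta < 1 => infant mortality (phase 1)
beta = 1 => useful life (phase 2)
beta > 1 => wear-out (phase 3)
Since beta = 2.86, this is wear-out (increasing failure rate)
Phase = 3

3


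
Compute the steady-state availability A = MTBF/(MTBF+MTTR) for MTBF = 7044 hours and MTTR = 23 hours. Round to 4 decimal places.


MTBF = 7044
MTTR = 23
MTBF + MTTR = 7067
A = 7044 / 7067
A = 0.9967

0.9967


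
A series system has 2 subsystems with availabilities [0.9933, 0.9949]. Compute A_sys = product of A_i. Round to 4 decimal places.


Subsystems: [0.9933, 0.9949]
After subsystem 1 (A=0.9933): product = 0.9933
After subsystem 2 (A=0.9949): product = 0.9882
A_sys = 0.9882

0.9882


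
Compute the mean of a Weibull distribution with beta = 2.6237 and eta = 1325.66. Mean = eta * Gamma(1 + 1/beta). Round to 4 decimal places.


beta = 2.6237, eta = 1325.66
1/beta = 0.3811
1 + 1/beta = 1.3811
Gamma(1.3811) = 0.8885
Mean = 1325.66 * 0.8885
Mean = 1177.7886

1177.7886


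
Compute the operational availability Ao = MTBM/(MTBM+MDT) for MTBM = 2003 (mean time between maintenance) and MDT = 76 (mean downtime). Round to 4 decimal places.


MTBM = 2003
MDT = 76
MTBM + MDT = 2079
Ao = 2003 / 2079
Ao = 0.9634

0.9634


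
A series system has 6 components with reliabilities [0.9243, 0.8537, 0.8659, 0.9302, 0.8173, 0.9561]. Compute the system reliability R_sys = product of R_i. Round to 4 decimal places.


Components: [0.9243, 0.8537, 0.8659, 0.9302, 0.8173, 0.9561]
After component 1 (R=0.9243): product = 0.9243
After component 2 (R=0.8537): product = 0.7891
After component 3 (R=0.8659): product = 0.6833
After component 4 (R=0.9302): product = 0.6356
After component 5 (R=0.8173): product = 0.5195
After component 6 (R=0.9561): product = 0.4966
R_sys = 0.4966

0.4966


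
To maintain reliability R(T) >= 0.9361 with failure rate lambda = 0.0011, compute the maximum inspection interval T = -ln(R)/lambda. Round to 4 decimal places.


R_target = 0.9361
lambda = 0.0011
-ln(0.9361) = 0.066
T = 0.066 / 0.0011
T = 60.03

60.03


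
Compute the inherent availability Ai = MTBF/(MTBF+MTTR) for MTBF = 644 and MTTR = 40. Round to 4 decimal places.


MTBF = 644
MTTR = 40
MTBF + MTTR = 684
Ai = 644 / 684
Ai = 0.9415

0.9415


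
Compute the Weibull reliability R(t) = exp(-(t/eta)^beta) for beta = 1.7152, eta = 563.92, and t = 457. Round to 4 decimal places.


beta = 1.7152, eta = 563.92, t = 457
t/eta = 457 / 563.92 = 0.8104
(t/eta)^beta = 0.8104^1.7152 = 0.6973
R(t) = exp(-0.6973)
R(t) = 0.4979

0.4979


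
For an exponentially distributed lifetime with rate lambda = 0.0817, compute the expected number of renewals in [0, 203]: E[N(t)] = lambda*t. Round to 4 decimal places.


lambda = 0.0817
t = 203
E[N(t)] = lambda * t
E[N(t)] = 0.0817 * 203
E[N(t)] = 16.5851

16.5851
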